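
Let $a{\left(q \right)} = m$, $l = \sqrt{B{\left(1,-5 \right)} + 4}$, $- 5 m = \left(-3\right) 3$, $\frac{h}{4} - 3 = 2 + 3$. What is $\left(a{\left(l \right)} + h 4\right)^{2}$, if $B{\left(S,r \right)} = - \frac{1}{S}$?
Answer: $\frac{421201}{25} \approx 16848.0$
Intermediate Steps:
$h = 32$ ($h = 12 + 4 \left(2 + 3\right) = 12 + 4 \cdot 5 = 12 + 20 = 32$)
$m = \frac{9}{5}$ ($m = - \frac{\left(-3\right) 3}{5} = \left(- \frac{1}{5}\right) \left(-9\right) = \frac{9}{5} \approx 1.8$)
$l = \sqrt{3}$ ($l = \sqrt{- 1^{-1} + 4} = \sqrt{\left(-1\right) 1 + 4} = \sqrt{-1 + 4} = \sqrt{3} \approx 1.732$)
$a{\left(q \right)} = \frac{9}{5}$
$\left(a{\left(l \right)} + h 4\right)^{2} = \left(\frac{9}{5} + 32 \cdot 4\right)^{2} = \left(\frac{9}{5} + 128\right)^{2} = \left(\frac{649}{5}\right)^{2} = \frac{421201}{25}$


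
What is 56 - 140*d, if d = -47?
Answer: 6636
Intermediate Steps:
56 - 140*d = 56 - 140*(-47) = 56 + 6580 = 6636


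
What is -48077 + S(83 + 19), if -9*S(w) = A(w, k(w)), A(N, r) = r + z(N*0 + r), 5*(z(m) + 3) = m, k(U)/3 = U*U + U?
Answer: -784186/15 ≈ -52279.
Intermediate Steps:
k(U) = 3*U + 3*U² (k(U) = 3*(U*U + U) = 3*(U² + U) = 3*(U + U²) = 3*U + 3*U²)
z(m) = -3 + m/5
A(N, r) = -3 + 6*r/5 (A(N, r) = r + (-3 + (N*0 + r)/5) = r + (-3 + (0 + r)/5) = r + (-3 + r/5) = -3 + 6*r/5)
S(w) = ⅓ - 2*w*(1 + w)/5 (S(w) = -(-3 + 6*(3*w*(1 + w))/5)/9 = -(-3 + 18*w*(1 + w)/5)/9 = ⅓ - 2*w*(1 + w)/5)
-48077 + S(83 + 19) = -48077 + (⅓ - 2*(83 + 19)*(1 + (83 + 19))/5) = -48077 + (⅓ - ⅖*102*(1 + 102)) = -48077 + (⅓ - ⅖*102*103) = -48077 + (⅓ - 21012/5) = -48077 - 63031/15 = -784186/15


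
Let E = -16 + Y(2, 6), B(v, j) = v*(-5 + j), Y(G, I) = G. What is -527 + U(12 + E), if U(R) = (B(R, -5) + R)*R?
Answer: -563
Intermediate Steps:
E = -14 (E = -16 + 2 = -14)
U(R) = -9*R² (U(R) = (R*(-5 - 5) + R)*R = (R*(-10) + R)*R = (-10*R + R)*R = (-9*R)*R = -9*R²)
-527 + U(12 + E) = -527 - 9*(12 - 14)² = -527 - 9*(-2)² = -527 - 9*4 = -527 - 36 = -563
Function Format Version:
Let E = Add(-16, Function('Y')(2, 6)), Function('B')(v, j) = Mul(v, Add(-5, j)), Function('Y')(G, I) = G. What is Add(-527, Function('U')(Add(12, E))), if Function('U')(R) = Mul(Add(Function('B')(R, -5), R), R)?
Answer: -563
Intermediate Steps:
E = -14 (E = Add(-16, 2) = -14)
Function('U')(R) = Mul(-9, Pow(R, 2)) (Function('U')(R) = Mul(Add(Mul(R, Add(-5, -5)), R), R) = Mul(Add(Mul(R, -10), R), R) = Mul(Add(Mul(-10, R), R), R) = Mul(Mul(-9, R), R) = Mul(-9, Pow(R, 2)))
Add(-527, Function('U')(Add(12, E))) = Add(-527, Mul(-9, Pow(Add(12, -14), 2))) = Add(-527, Mul(-9, Pow(-2, 2))) = Add(-527, Mul(-9, 4)) = Add(-527, -36) = -563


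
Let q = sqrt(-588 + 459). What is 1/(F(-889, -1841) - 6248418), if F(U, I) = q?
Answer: -2082806/13014242500951 - I*sqrt(129)/39042727502853 ≈ -1.6004e-7 - 2.9091e-13*I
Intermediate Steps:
q = I*sqrt(129) (q = sqrt(-129) = I*sqrt(129) ≈ 11.358*I)
F(U, I) = I*sqrt(129)
1/(F(-889, -1841) - 6248418) = 1/(I*sqrt(129) - 6248418) = 1/(-6248418 + I*sqrt(129))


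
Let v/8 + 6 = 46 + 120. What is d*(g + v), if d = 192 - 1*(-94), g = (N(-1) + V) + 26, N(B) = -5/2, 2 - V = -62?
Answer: 391105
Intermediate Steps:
V = 64 (V = 2 - 1*(-62) = 2 + 62 = 64)
N(B) = -5/2 (N(B) = -5*½ = -5/2)
v = 1280 (v = -48 + 8*(46 + 120) = -48 + 8*166 = -48 + 1328 = 1280)
g = 175/2 (g = (-5/2 + 64) + 26 = 123/2 + 26 = 175/2 ≈ 87.500)
d = 286 (d = 192 + 94 = 286)
d*(g + v) = 286*(175/2 + 1280) = 286*(2735/2) = 391105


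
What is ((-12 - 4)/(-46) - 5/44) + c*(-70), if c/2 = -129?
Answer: 18276957/1012 ≈ 18060.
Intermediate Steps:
c = -258 (c = 2*(-129) = -258)
((-12 - 4)/(-46) - 5/44) + c*(-70) = ((-12 - 4)/(-46) - 5/44) - 258*(-70) = (-16*(-1/46) - 5*1/44) + 18060 = (8/23 - 5/44) + 18060 = 237/1012 + 18060 = 18276957/1012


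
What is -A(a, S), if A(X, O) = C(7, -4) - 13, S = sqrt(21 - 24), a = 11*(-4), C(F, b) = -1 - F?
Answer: 21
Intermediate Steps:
a = -44
S = I*sqrt(3) (S = sqrt(-3) = I*sqrt(3) ≈ 1.732*I)
A(X, O) = -21 (A(X, O) = (-1 - 1*7) - 13 = (-1 - 7) - 13 = -8 - 13 = -21)
-A(a, S) = -1*(-21) = 21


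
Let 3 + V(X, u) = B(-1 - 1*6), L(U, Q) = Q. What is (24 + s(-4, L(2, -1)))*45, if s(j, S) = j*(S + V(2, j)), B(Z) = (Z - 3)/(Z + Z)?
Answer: 11700/7 ≈ 1671.4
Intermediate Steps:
B(Z) = (-3 + Z)/(2*Z) (B(Z) = (-3 + Z)/((2*Z)) = (-3 + Z)*(1/(2*Z)) = (-3 + Z)/(2*Z))
V(X, u) = -16/7 (V(X, u) = -3 + (-3 + (-1 - 1*6))/(2*(-1 - 1*6)) = -3 + (-3 + (-1 - 6))/(2*(-1 - 6)) = -3 + (½)*(-3 - 7)/(-7) = -3 + (½)*(-⅐)*(-10) = -3 + 5/7 = -16/7)
s(j, S) = j*(-16/7 + S) (s(j, S) = j*(S - 16/7) = j*(-16/7 + S))
(24 + s(-4, L(2, -1)))*45 = (24 + (⅐)*(-4)*(-16 + 7*(-1)))*45 = (24 + (⅐)*(-4)*(-16 - 7))*45 = (24 + (⅐)*(-4)*(-23))*45 = (24 + 92/7)*45 = (260/7)*45 = 11700/7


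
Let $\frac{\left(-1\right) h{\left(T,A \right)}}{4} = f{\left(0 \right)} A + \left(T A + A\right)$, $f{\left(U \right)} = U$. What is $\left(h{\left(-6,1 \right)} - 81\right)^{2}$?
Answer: $3721$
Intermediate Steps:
$h{\left(T,A \right)} = - 4 A - 4 A T$ ($h{\left(T,A \right)} = - 4 \left(0 A + \left(T A + A\right)\right) = - 4 \left(0 + \left(A T + A\right)\right) = - 4 \left(0 + \left(A + A T\right)\right) = - 4 \left(A + A T\right) = - 4 A - 4 A T$)
$\left(h{\left(-6,1 \right)} - 81\right)^{2} = \left(\left(-4\right) 1 \left(1 - 6\right) - 81\right)^{2} = \left(\left(-4\right) 1 \left(-5\right) - 81\right)^{2} = \left(20 - 81\right)^{2} = \left(-61\right)^{2} = 3721$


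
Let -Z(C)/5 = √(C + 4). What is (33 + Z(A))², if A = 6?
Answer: 1339 - 330*√10 ≈ 295.45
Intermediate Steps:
Z(C) = -5*√(4 + C) (Z(C) = -5*√(C + 4) = -5*√(4 + C))
(33 + Z(A))² = (33 - 5*√(4 + 6))² = (33 - 5*√10)²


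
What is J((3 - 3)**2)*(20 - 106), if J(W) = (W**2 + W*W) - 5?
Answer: 430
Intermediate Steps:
J(W) = -5 + 2*W**2 (J(W) = (W**2 + W**2) - 5 = 2*W**2 - 5 = -5 + 2*W**2)
J((3 - 3)**2)*(20 - 106) = (-5 + 2*((3 - 3)**2)**2)*(20 - 106) = (-5 + 2*(0**2)**2)*(-86) = (-5 + 2*0**2)*(-86) = (-5 + 2*0)*(-86) = (-5 + 0)*(-86) = -5*(-86) = 430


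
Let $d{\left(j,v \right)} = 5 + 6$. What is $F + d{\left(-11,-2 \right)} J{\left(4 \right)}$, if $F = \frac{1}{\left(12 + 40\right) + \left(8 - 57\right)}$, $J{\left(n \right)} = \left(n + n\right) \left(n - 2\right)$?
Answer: $\frac{529}{3} \approx 176.33$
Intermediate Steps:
$J{\left(n \right)} = 2 n \left(-2 + n\right)$
$d{\left(j,v \right)} = 11$
$F = \frac{1}{3}$ ($F = \frac{1}{52 + \left(8 - 57\right)} = \frac{1}{52 - 49} = \frac{1}{3} \approx 0.33333$)
$F + d{\left(-11,-2 \right)} J{\left(4 \right)} = \frac{1}{3} + 11 \cdot 2 \cdot 4 \left(-2 + 4\right) = \frac{1}{3} + 11 \cdot 2 \cdot 4 \cdot 2 = \frac{1}{3} + 11 \cdot 16 = \frac{1}{3} + 176 = \frac{529}{3}$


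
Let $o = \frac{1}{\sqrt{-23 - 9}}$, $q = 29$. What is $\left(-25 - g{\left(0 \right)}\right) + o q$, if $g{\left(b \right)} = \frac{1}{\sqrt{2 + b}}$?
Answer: $-25 - \frac{\sqrt{2} \left(4 + 29 i\right)}{8} \approx -25.707 - 5.1265 i$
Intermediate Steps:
$g{\left(b \right)} = \frac{1}{\sqrt{2 + b}}$
$o = - \frac{i \sqrt{2}}{8}$ ($o = \frac{1}{\sqrt{-32}} = \frac{1}{4 i \sqrt{2}} = - \frac{i \sqrt{2}}{8} \approx - 0.17678 i$)
$\left(-25 - g{\left(0 \right)}\right) + o q = \left(-25 - \frac{1}{\sqrt{2 + 0}}\right) + - \frac{i \sqrt{2}}{8} \cdot 29 = \left(-25 - \frac{1}{\sqrt{2}}\right) - \frac{29 i \sqrt{2}}{8} = \left(-25 - \frac{\sqrt{2}}{2}\right) - \frac{29 i \sqrt{2}}{8} = -25 - \frac{\sqrt{2}}{2} - \frac{29 i \sqrt{2}}{8}$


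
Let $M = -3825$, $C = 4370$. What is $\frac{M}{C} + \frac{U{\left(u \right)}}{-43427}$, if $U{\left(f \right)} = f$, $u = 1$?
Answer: $- \frac{33222529}{37955198} \approx -0.87531$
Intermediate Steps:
$\frac{M}{C} + \frac{U{\left(u \right)}}{-43427} = - \frac{3825}{4370} + 1 \frac{1}{-43427} = \left(-3825\right) \frac{1}{4370} + 1 \left(- \frac{1}{43427}\right) = - \frac{765}{874} - \frac{1}{43427} = - \frac{33222529}{37955198}$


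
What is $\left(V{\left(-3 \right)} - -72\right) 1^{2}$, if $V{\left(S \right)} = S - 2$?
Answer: $67$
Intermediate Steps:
$V{\left(S \right)} = -2 + S$
$\left(V{\left(-3 \right)} - -72\right) 1^{2} = \left(\left(-2 - 3\right) - -72\right) 1^{2} = \left(-5 + 72\right) 1 = 67 \cdot 1 = 67$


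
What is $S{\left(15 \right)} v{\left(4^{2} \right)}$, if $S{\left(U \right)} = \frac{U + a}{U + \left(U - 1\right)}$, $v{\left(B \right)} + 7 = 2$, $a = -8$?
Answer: $- \frac{35}{29} \approx -1.2069$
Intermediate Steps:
$v{\left(B \right)} = -5$ ($v{\left(B \right)} = -7 + 2 = -5$)
$S{\left(U \right)} = \frac{-8 + U}{-1 + 2 U}$ ($S{\left(U \right)} = \frac{U - 8}{U + \left(U - 1\right)} = \frac{-8 + U}{U + \left(-1 + U\right)} = \frac{-8 + U}{-1 + 2 U}$)
$S{\left(15 \right)} v{\left(4^{2} \right)} = \frac{-8 + 15}{-1 + 2 \cdot 15} \left(-5\right) = \frac{1}{-1 + 30} \cdot 7 \left(-5\right) = \frac{1}{29} \cdot 7 \left(-5\right) = \frac{7}{29} \left(-5\right) = - \frac{35}{29}$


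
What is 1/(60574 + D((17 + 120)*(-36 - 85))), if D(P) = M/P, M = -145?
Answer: 16577/1004135343 ≈ 1.6509e-5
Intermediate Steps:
D(P) = -145/P
1/(60574 + D((17 + 120)*(-36 - 85))) = 1/(60574 - 145*1/((-36 - 85)*(17 + 120))) = 1/(60574 - 145/(137*(-121))) = 1/(60574 - 145/(-16577)) = 1/(60574 - 145*(-1/16577)) = 1/(60574 + 145/16577) = 1/(1004135343/16577) = 16577/1004135343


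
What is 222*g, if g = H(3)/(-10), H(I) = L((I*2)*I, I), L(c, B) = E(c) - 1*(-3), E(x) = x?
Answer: -2331/5 ≈ -466.20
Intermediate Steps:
L(c, B) = 3 + c (L(c, B) = c - 1*(-3) = c + 3 = 3 + c)
H(I) = 3 + 2*I**2 (H(I) = 3 + (I*2)*I = 3 + (2*I)*I = 3 + 2*I**2)
g = -21/10 (g = (3 + 2*3**2)/(-10) = (3 + 2*9)*(-1/10) = (3 + 18)*(-1/10) = 21*(-1/10) = -21/10 ≈ -2.1000)
222*g = 222*(-21/10) = -2331/5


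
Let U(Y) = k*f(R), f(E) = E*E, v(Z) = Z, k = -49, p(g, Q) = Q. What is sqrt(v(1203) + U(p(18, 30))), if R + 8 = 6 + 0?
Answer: sqrt(1007) ≈ 31.733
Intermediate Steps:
R = -2 (R = -8 + (6 + 0) = -8 + 6 = -2)
f(E) = E**2
U(Y) = -196 (U(Y) = -49*(-2)**2 = -49*4 = -196)
sqrt(v(1203) + U(p(18, 30))) = sqrt(1203 - 196) = sqrt(1007)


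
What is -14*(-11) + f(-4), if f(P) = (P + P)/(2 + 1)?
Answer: 454/3 ≈ 151.33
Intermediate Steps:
f(P) = 2*P/3 (f(P) = (2*P)/3 = (2*P)*(⅓) = 2*P/3)
-14*(-11) + f(-4) = -14*(-11) + (⅔)*(-4) = 154 - 8/3 = 454/3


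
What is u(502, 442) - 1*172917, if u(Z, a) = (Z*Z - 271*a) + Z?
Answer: -40193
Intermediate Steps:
u(Z, a) = Z + Z² - 271*a (u(Z, a) = (Z² - 271*a) + Z = Z + Z² - 271*a)
u(502, 442) - 1*172917 = (502 + 502² - 271*442) - 1*172917 = (502 + 252004 - 119782) - 172917 = 132724 - 172917 = -40193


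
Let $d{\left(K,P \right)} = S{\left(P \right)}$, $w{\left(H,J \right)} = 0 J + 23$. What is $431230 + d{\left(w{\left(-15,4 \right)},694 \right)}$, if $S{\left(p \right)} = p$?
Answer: $431924$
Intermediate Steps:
$w{\left(H,J \right)} = 23$ ($w{\left(H,J \right)} = 0 + 23 = 23$)
$d{\left(K,P \right)} = P$
$431230 + d{\left(w{\left(-15,4 \right)},694 \right)} = 431230 + 694 = 431924$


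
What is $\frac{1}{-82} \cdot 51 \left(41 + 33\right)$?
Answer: $- \frac{1887}{41} \approx -46.024$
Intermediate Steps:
$\frac{1}{-82} \cdot 51 \left(41 + 33\right) = \left(- \frac{1}{82}\right) 51 \cdot 74 = \left(- \frac{51}{82}\right) 74 = - \frac{1887}{41}$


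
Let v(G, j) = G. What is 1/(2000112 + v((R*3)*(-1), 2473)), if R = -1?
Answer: 1/2000115 ≈ 4.9997e-7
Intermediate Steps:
1/(2000112 + v((R*3)*(-1), 2473)) = 1/(2000112 - 1*3*(-1)) = 1/(2000112 - 3*(-1)) = 1/(2000112 + 3) = 1/2000115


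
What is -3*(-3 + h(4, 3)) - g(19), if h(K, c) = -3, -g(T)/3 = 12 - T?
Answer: -3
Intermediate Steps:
g(T) = -36 + 3*T (g(T) = -3*(12 - T) = -36 + 3*T)
-3*(-3 + h(4, 3)) - g(19) = -3*(-3 - 3) - (-36 + 3*19) = -3*(-6) - (-36 + 57) = 18 - 1*21 = 18 - 21 = -3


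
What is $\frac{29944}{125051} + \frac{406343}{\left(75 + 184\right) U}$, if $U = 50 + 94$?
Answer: $\frac{7418627131}{666271728} \approx 11.135$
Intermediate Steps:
$U = 144$
$\frac{29944}{125051} + \frac{406343}{\left(75 + 184\right) U} = \frac{29944}{125051} + \frac{406343}{\left(75 + 184\right) 144} = 29944 \cdot \frac{1}{125051} + \frac{406343}{259 \cdot 144} = \frac{29944}{125051} + \frac{406343}{37296} = \frac{29944}{125051} + 406343 \cdot \frac{1}{37296} = \frac{29944}{125051} + \frac{58049}{5328} = \frac{7418627131}{666271728}$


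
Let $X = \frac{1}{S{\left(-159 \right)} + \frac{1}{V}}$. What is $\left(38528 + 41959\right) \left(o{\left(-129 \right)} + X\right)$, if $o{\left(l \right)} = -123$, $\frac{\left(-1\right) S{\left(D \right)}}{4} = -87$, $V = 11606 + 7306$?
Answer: $- \frac{5923041688503}{598307} \approx -9.8997 \cdot 10^{6}$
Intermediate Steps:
$V = 18912$
$S{\left(D \right)} = 348$ ($S{\left(D \right)} = \left(-4\right) \left(-87\right) = 348$)
$X = \frac{18912}{6581377}$ ($X = \frac{1}{348 + \frac{1}{18912}} = \frac{1}{\frac{6581377}{18912}} = \frac{18912}{6581377} \approx 0.0028736$)
$\left(38528 + 41959\right) \left(o{\left(-129 \right)} + X\right) = \left(38528 + 41959\right) \left(-123 + \frac{18912}{6581377}\right) = 80487 \left(- \frac{809490459}{6581377}\right) = - \frac{5923041688503}{598307}$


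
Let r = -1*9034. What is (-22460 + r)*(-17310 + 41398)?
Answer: -758627472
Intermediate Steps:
r = -9034
(-22460 + r)*(-17310 + 41398) = (-22460 - 9034)*(-17310 + 41398) = -31494*24088 = -758627472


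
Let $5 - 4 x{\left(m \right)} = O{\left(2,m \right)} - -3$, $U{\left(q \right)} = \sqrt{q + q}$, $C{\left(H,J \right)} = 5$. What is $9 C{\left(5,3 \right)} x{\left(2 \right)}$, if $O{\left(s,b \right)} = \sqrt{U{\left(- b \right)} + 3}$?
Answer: $\frac{45}{2} - \frac{45 \sqrt{3 + 2 i}}{4} \approx 2.0548 - 6.1903 i$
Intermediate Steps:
$U{\left(q \right)} = \sqrt{2} \sqrt{q}$ ($U{\left(q \right)} = \sqrt{2 q} = \sqrt{2} \sqrt{q}$)
$O{\left(s,b \right)} = \sqrt{3 + \sqrt{2} \sqrt{- b}}$ ($O{\left(s,b \right)} = \sqrt{\sqrt{2} \sqrt{- b} + 3} = \sqrt{3 + \sqrt{2} \sqrt{- b}}$)
$x{\left(m \right)} = \frac{1}{2} - \frac{\sqrt{3 + \sqrt{2} \sqrt{- m}}}{4}$ ($x{\left(m \right)} = \frac{5}{4} - \frac{\sqrt{3 + \sqrt{2} \sqrt{- m}} - -3}{4} = \frac{5}{4} - \frac{\sqrt{3 + \sqrt{2} \sqrt{- m}} + 3}{4} = \frac{5}{4} - \frac{3 + \sqrt{3 + \sqrt{2} \sqrt{- m}}}{4} = \frac{5}{4} - \left(\frac{3}{4} + \frac{\sqrt{3 + \sqrt{2} \sqrt{- m}}}{4}\right) = \frac{1}{2} - \frac{\sqrt{3 + \sqrt{2} \sqrt{- m}}}{4}$)
$9 C{\left(5,3 \right)} x{\left(2 \right)} = 9 \cdot 5 \left(\frac{1}{2} - \frac{\sqrt{3 + \sqrt{2} \sqrt{\left(-1\right) 2}}}{4}\right) = 45 \left(\frac{1}{2} - \frac{\sqrt{3 + \sqrt{2} \sqrt{-2}}}{4}\right) = 45 \left(\frac{1}{2} - \frac{\sqrt{3 + \sqrt{2} i \sqrt{2}}}{4}\right) = 45 \left(\frac{1}{2} - \frac{\sqrt{3 + 2 i}}{4}\right) = \frac{45}{2} - \frac{45 \sqrt{3 + 2 i}}{4}$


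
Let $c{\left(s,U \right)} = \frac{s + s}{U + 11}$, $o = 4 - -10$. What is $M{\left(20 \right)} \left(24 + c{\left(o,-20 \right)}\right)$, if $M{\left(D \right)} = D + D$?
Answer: $\frac{7520}{9} \approx 835.56$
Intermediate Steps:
$o = 14$ ($o = 4 + 10 = 14$)
$c{\left(s,U \right)} = \frac{2 s}{11 + U}$
$M{\left(D \right)} = 2 D$
$M{\left(20 \right)} \left(24 + c{\left(o,-20 \right)}\right) = 2 \cdot 20 \left(24 + 2 \cdot 14 \frac{1}{11 - 20}\right) = 40 \left(24 + 2 \cdot 14 \frac{1}{-9}\right) = 40 \left(24 + 2 \cdot 14 \left(- \frac{1}{9}\right)\right) = 40 \left(24 - \frac{28}{9}\right) = 40 \cdot \frac{188}{9} = \frac{7520}{9}$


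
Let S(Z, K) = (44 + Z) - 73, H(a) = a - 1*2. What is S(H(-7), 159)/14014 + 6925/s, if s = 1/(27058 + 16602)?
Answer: 2118534918481/7007 ≈ 3.0235e+8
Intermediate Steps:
H(a) = -2 + a (H(a) = a - 2 = -2 + a)
S(Z, K) = -29 + Z
s = 1/43660 ≈ 2.2904e-5
S(H(-7), 159)/14014 + 6925/s = (-29 + (-2 - 7))/14014 + 6925/(1/43660) = (-29 - 9)*(1/14014) + 6925*43660 = -38*1/14014 + 302345500 = -19/7007 + 302345500 = 2118534918481/7007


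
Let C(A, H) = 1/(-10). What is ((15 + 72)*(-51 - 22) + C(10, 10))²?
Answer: 4033647121/100 ≈ 4.0336e+7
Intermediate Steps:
C(A, H) = -⅒
((15 + 72)*(-51 - 22) + C(10, 10))² = ((15 + 72)*(-51 - 22) - ⅒)² = (87*(-73) - ⅒)² = (-6351 - ⅒)² = (-63511/10)² = 4033647121/100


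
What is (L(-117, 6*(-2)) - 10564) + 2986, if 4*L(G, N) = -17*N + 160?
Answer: -7487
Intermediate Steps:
L(G, N) = 40 - 17*N/4 (L(G, N) = (-17*N + 160)/4 = (160 - 17*N)/4 = 40 - 17*N/4)
(L(-117, 6*(-2)) - 10564) + 2986 = ((40 - 51*(-2)/2) - 10564) + 2986 = ((40 - 17/4*(-12)) - 10564) + 2986 = ((40 + 51) - 10564) + 2986 = (91 - 10564) + 2986 = -10473 + 2986 = -7487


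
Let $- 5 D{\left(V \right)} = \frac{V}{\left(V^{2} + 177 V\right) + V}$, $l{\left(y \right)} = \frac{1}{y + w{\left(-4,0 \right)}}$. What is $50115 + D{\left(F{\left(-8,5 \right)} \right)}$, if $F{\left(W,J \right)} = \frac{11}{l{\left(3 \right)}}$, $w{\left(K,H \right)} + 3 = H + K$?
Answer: $\frac{33577049}{670} \approx 50115.0$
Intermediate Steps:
$w{\left(K,H \right)} = -3 + H + K$ ($w{\left(K,H \right)} = -3 + \left(H + K\right) = -3 + H + K$)
$l{\left(y \right)} = \frac{1}{-7 + y}$ ($l{\left(y \right)} = \frac{1}{y - 7} = \frac{1}{-7 + y}$)
$F{\left(W,J \right)} = -44$ ($F{\left(W,J \right)} = \frac{11}{\frac{1}{-7 + 3}} = \frac{11}{\frac{1}{-4}} = \frac{11}{- \frac{1}{4}} = 11 \left(-4\right) = -44$)
$D{\left(V \right)} = - \frac{V}{5 \left(V^{2} + 178 V\right)}$ ($D{\left(V \right)} = - \frac{V \frac{1}{\left(V^{2} + 177 V\right) + V}}{5} = - \frac{V \frac{1}{V^{2} + 178 V}}{5} = - \frac{V}{5 \left(V^{2} + 178 V\right)}$)
$50115 + D{\left(F{\left(-8,5 \right)} \right)} = 50115 - \frac{1}{890 + 5 \left(-44\right)} = 50115 - \frac{1}{890 - 220} = 50115 - \frac{1}{670} = \frac{33577049}{670}$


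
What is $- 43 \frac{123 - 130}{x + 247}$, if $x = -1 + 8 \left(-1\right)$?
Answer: $\frac{43}{34} \approx 1.2647$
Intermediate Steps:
$x = -9$ ($x = -1 - 8 = -9$)
$- 43 \frac{123 - 130}{x + 247} = - 43 \frac{123 - 130}{-9 + 247} = - 43 \left(- \frac{7}{238}\right) = - 43 \left(\left(-7\right) \frac{1}{238}\right) = \left(-43\right) \left(- \frac{1}{34}\right) = \frac{43}{34}$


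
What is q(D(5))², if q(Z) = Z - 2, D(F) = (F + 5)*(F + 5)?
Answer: 9604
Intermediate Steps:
D(F) = (5 + F)² (D(F) = (5 + F)*(5 + F) = (5 + F)²)
q(Z) = -2 + Z
q(D(5))² = (-2 + (5 + 5)²)² = (-2 + 10²)² = (-2 + 100)² = 98² = 9604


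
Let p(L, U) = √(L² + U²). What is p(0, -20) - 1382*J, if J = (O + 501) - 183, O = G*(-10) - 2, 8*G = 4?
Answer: -429782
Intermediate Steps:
G = ½ (G = (⅛)*4 = ½ ≈ 0.50000)
O = -7 (O = (½)*(-10) - 2 = -5 - 2 = -7)
J = 311 (J = (-7 + 501) - 183 = 494 - 183 = 311)
p(0, -20) - 1382*J = √(0² + (-20)²) - 1382*311 = √(0 + 400) - 429802 = √400 - 429802 = 20 - 429802 = -429782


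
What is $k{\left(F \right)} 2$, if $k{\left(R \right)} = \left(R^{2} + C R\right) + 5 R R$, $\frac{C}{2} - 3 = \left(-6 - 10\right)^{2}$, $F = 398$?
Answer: $2313176$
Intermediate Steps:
$C = 518$ ($C = 6 + 2 \left(-6 - 10\right)^{2} = 6 + 2 \left(-16\right)^{2} = 6 + 2 \cdot 256 = 6 + 512 = 518$)
$k{\left(R \right)} = 6 R^{2} + 518 R$ ($k{\left(R \right)} = \left(R^{2} + 518 R\right) + 5 R R = \left(R^{2} + 518 R\right) + 5 R^{2} = 6 R^{2} + 518 R$)
$k{\left(F \right)} 2 = 2 \cdot 398 \left(259 + 3 \cdot 398\right) 2 = 2 \cdot 398 \left(259 + 1194\right) 2 = 2 \cdot 398 \cdot 1453 \cdot 2 = 1156588 \cdot 2 = 2313176$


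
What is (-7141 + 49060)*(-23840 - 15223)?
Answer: -1637481897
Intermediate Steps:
(-7141 + 49060)*(-23840 - 15223) = 41919*(-39063) = -1637481897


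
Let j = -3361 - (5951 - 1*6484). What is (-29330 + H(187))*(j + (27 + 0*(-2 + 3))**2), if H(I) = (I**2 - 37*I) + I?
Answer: 2294207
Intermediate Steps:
j = -2828 (j = -3361 - (5951 - 6484) = -3361 - 1*(-533) = -3361 + 533 = -2828)
H(I) = I**2 - 36*I
(-29330 + H(187))*(j + (27 + 0*(-2 + 3))**2) = (-29330 + 187*(-36 + 187))*(-2828 + (27 + 0*(-2 + 3))**2) = (-29330 + 187*151)*(-2828 + (27 + 0*1)**2) = (-29330 + 28237)*(-2828 + (27 + 0)**2) = -1093*(-2828 + 27**2) = -1093*(-2828 + 729) = -1093*(-2099) = 2294207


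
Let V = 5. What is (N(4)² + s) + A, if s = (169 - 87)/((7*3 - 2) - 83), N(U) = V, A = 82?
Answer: 3383/32 ≈ 105.72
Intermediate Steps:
N(U) = 5
s = -41/32 (s = 82/((21 - 2) - 83) = 82/(19 - 83) = 82/(-64) = 82*(-1/64) = -41/32 ≈ -1.2813)
(N(4)² + s) + A = (5² - 41/32) + 82 = (25 - 41/32) + 82 = 759/32 + 82 = 3383/32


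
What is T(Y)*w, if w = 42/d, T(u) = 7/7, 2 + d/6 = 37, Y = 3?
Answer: ⅕ ≈ 0.20000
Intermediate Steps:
d = 210 (d = -12 + 6*37 = -12 + 222 = 210)
T(u) = 1 (T(u) = 7*(⅐) = 1)
w = ⅕ (w = 42/210 = 42*(1/210) = ⅕ ≈ 0.20000)
T(Y)*w = 1*(⅕) = ⅕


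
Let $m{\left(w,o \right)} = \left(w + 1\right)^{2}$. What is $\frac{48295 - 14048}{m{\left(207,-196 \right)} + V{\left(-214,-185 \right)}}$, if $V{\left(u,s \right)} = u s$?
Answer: $\frac{34247}{82854} \approx 0.41334$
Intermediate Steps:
$V{\left(u,s \right)} = s u$
$m{\left(w,o \right)} = \left(1 + w\right)^{2}$
$\frac{48295 - 14048}{m{\left(207,-196 \right)} + V{\left(-214,-185 \right)}} = \frac{48295 - 14048}{\left(1 + 207\right)^{2} - -39590} = \frac{34247}{208^{2} + 39590} = \frac{34247}{43264 + 39590} = \frac{34247}{82854}$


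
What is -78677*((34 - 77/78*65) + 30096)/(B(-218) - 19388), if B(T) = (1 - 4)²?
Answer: 14192937415/116274 ≈ 1.2206e+5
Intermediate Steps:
B(T) = 9 (B(T) = (-3)² = 9)
-78677*((34 - 77/78*65) + 30096)/(B(-218) - 19388) = -78677*((34 - 77/78*65) + 30096)/(9 - 19388) = -78677/((-19379/((34 - 77*1/78*65) + 30096))) = -78677/((-19379/((34 - 77/78*65) + 30096))) = -78677/((-19379/((34 - 385/6) + 30096))) = -78677/((-19379/(-181/6 + 30096))) = -78677/((-19379/180395/6)) = -78677/((-19379*6/180395)) = -78677/(-116274/180395) = -78677*(-180395/116274) = 14192937415/116274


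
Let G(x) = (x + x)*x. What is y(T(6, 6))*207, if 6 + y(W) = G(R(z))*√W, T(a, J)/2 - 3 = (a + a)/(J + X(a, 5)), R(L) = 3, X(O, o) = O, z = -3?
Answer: -1242 + 7452*√2 ≈ 9296.7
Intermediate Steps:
G(x) = 2*x² (G(x) = (2*x)*x = 2*x²)
T(a, J) = 6 + 4*a/(J + a) (T(a, J) = 6 + 2*((a + a)/(J + a)) = 6 + 2*((2*a)/(J + a)) = 6 + 2*(2*a/(J + a)) = 6 + 4*a/(J + a))
y(W) = -6 + 18*√W (y(W) = -6 + (2*3²)*√W = -6 + (2*9)*√W = -6 + 18*√W)
y(T(6, 6))*207 = (-6 + 18*√(2*(3*6 + 5*6)/(6 + 6)))*207 = (-6 + 18*√(2*(18 + 30)/12))*207 = (-6 + 18*√(2*(1/12)*48))*207 = (-6 + 18*√8)*207 = (-6 + 18*(2*√2))*207 = (-6 + 36*√2)*207 = -1242 + 7452*√2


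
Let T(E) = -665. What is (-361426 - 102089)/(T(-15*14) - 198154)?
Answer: 154505/66273 ≈ 2.3313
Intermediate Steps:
(-361426 - 102089)/(T(-15*14) - 198154) = (-361426 - 102089)/(-665 - 198154) = -463515/(-198819) = -463515*(-1/198819) = 154505/66273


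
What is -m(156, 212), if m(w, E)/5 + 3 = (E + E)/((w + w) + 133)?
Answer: 911/89 ≈ 10.236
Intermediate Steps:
m(w, E) = -15 + 10*E/(133 + 2*w) (m(w, E) = -15 + 5*((E + E)/((w + w) + 133)) = -15 + 5*((2*E)/(2*w + 133)) = -15 + 5*((2*E)/(133 + 2*w)) = -15 + 5*(2*E/(133 + 2*w)) = -15 + 10*E/(133 + 2*w))
-m(156, 212) = -5*(-399 - 6*156 + 2*212)/(133 + 2*156) = -5*(-399 - 936 + 424)/(133 + 312) = -5*(-911)/445 = -1*(-911/89) = 911/89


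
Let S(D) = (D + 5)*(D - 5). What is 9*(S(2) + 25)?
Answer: 36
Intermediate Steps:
S(D) = (-5 + D)*(5 + D) (S(D) = (5 + D)*(-5 + D) = (-5 + D)*(5 + D))
9*(S(2) + 25) = 9*((-25 + 2²) + 25) = 9*((-25 + 4) + 25) = 9*(-21 + 25) = 9*4 = 36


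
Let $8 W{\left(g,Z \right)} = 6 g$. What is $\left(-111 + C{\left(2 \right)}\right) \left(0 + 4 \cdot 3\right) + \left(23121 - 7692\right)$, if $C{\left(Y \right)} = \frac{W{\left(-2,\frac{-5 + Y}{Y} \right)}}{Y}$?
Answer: $14088$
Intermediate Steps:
$W{\left(g,Z \right)} = \frac{3 g}{4}$ ($W{\left(g,Z \right)} = \frac{6 g}{8} = \frac{3 g}{4}$)
$C{\left(Y \right)} = - \frac{3}{2 Y}$ ($C{\left(Y \right)} = \frac{\frac{3}{4} \left(-2\right)}{Y} = - \frac{3}{2 Y}$)
$\left(-111 + C{\left(2 \right)}\right) \left(0 + 4 \cdot 3\right) + \left(23121 - 7692\right) = \left(-111 - \frac{3}{2 \cdot 2}\right) \left(0 + 4 \cdot 3\right) + \left(23121 - 7692\right) = \left(-111 - \frac{3}{4}\right) \left(0 + 12\right) + 15429 = \left(-111 - \frac{3}{4}\right) 12 + 15429 = \left(- \frac{447}{4}\right) 12 + 15429 = -1341 + 15429 = 14088$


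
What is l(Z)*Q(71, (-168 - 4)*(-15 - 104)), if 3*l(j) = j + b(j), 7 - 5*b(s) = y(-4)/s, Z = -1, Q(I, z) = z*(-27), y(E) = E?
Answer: 368424/5 ≈ 73685.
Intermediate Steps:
Q(I, z) = -27*z
b(s) = 7/5 + 4/(5*s) (b(s) = 7/5 - (-4)/(5*s) = 7/5 + 4/(5*s))
l(j) = j/3 + (4 + 7*j)/(15*j) (l(j) = (j + (4 + 7*j)/(5*j))/3 = j/3 + (4 + 7*j)/(15*j))
l(Z)*Q(71, (-168 - 4)*(-15 - 104)) = (7/15 + (1/3)*(-1) + (4/15)/(-1))*(-27*(-168 - 4)*(-15 - 104)) = (7/15 - 1/3 + (4/15)*(-1))*(-(-4644)*(-119)) = (7/15 - 1/3 - 4/15)*(-27*20468) = -2/15*(-552636) = 368424/5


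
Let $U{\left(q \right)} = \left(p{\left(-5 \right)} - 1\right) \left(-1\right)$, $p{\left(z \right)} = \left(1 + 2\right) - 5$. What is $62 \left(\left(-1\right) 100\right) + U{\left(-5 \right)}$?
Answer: $-6197$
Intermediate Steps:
$p{\left(z \right)} = -2$ ($p{\left(z \right)} = 3 - 5 = -2$)
$U{\left(q \right)} = 3$ ($U{\left(q \right)} = \left(-2 - 1\right) \left(-1\right) = \left(-3\right) \left(-1\right) = 3$)
$62 \left(\left(-1\right) 100\right) + U{\left(-5 \right)} = 62 \left(\left(-1\right) 100\right) + 3 = 62 \left(-100\right) + 3 = -6200 + 3 = -6197$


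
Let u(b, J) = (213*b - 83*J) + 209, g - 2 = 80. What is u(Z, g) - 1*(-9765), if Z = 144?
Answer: 33840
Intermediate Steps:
g = 82 (g = 2 + 80 = 82)
u(b, J) = 209 - 83*J + 213*b (u(b, J) = (-83*J + 213*b) + 209 = 209 - 83*J + 213*b)
u(Z, g) - 1*(-9765) = (209 - 83*82 + 213*144) - 1*(-9765) = (209 - 6806 + 30672) + 9765 = 24075 + 9765 = 33840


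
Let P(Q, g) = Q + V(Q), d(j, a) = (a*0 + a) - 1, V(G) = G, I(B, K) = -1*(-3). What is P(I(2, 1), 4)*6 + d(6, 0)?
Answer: 35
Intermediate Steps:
I(B, K) = 3
d(j, a) = -1 + a (d(j, a) = (0 + a) - 1 = a - 1 = -1 + a)
P(Q, g) = 2*Q (P(Q, g) = Q + Q = 2*Q)
P(I(2, 1), 4)*6 + d(6, 0) = (2*3)*6 + (-1 + 0) = 6*6 - 1 = 36 - 1 = 35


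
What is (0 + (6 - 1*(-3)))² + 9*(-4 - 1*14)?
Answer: -81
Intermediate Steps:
(0 + (6 - 1*(-3)))² + 9*(-4 - 1*14) = (0 + (6 + 3))² + 9*(-4 - 14) = (0 + 9)² + 9*(-18) = 9² - 162 = 81 - 162 = -81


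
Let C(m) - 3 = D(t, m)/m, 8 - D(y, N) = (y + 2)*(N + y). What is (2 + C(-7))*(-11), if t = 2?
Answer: -11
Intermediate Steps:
D(y, N) = 8 - (2 + y)*(N + y) (D(y, N) = 8 - (y + 2)*(N + y) = 8 - (2 + y)*(N + y))
C(m) = -1 (C(m) = 3 + (8 - 1*2² - 2*m - 2*2 - 1*m*2)/m = 3 + (8 - 1*4 - 2*m - 4 - 2*m)/m = 3 + (8 - 4 - 2*m - 4 - 2*m)/m = 3 + (-4*m)/m = 3 - 4 = -1)
(2 + C(-7))*(-11) = (2 - 1)*(-11) = 1*(-11) = -11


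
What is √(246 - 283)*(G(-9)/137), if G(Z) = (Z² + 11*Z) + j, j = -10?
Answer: -28*I*√37/137 ≈ -1.2432*I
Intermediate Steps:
G(Z) = -10 + Z² + 11*Z (G(Z) = (Z² + 11*Z) - 10 = -10 + Z² + 11*Z)
√(246 - 283)*(G(-9)/137) = √(246 - 283)*((-10 + (-9)² + 11*(-9))/137) = √(-37)*((-10 + 81 - 99)*(1/137)) = (I*√37)*(-28*1/137) = (I*√37)*(-28/137) = -28*I*√37/137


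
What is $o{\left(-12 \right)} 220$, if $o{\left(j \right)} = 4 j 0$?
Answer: $0$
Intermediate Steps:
$o{\left(j \right)} = 0$
$o{\left(-12 \right)} 220 = 0 \cdot 220 = 0$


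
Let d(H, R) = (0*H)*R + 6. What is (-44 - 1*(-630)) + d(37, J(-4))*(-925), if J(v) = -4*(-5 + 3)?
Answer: -4964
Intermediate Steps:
J(v) = 8 (J(v) = -4*(-2) = 8)
d(H, R) = 6 (d(H, R) = 0*R + 6 = 0 + 6 = 6)
(-44 - 1*(-630)) + d(37, J(-4))*(-925) = (-44 - 1*(-630)) + 6*(-925) = (-44 + 630) - 5550 = 586 - 5550 = -4964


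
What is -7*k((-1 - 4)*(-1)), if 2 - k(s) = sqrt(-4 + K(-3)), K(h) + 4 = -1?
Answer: -14 + 21*I ≈ -14.0 + 21.0*I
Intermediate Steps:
K(h) = -5 (K(h) = -4 - 1 = -5)
k(s) = 2 - 3*I (k(s) = 2 - sqrt(-4 - 5) = 2 - sqrt(-9) = 2 - 3*I)
-7*k((-1 - 4)*(-1)) = -7*(2 - 3*I) = -14 + 21*I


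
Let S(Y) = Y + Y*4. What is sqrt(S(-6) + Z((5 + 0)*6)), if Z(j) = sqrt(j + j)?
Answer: sqrt(-30 + 2*sqrt(15)) ≈ 4.7174*I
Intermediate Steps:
S(Y) = 5*Y (S(Y) = Y + 4*Y = 5*Y)
Z(j) = sqrt(2)*sqrt(j) (Z(j) = sqrt(2*j) = sqrt(2)*sqrt(j))
sqrt(S(-6) + Z((5 + 0)*6)) = sqrt(5*(-6) + sqrt(2)*sqrt((5 + 0)*6)) = sqrt(-30 + sqrt(2)*sqrt(5*6)) = sqrt(-30 + sqrt(2)*sqrt(30)) = sqrt(-30 + 2*sqrt(15))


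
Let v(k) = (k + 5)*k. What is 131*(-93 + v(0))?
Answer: -12183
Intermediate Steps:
v(k) = k*(5 + k) (v(k) = (5 + k)*k = k*(5 + k))
131*(-93 + v(0)) = 131*(-93 + 0*(5 + 0)) = 131*(-93 + 0*5) = 131*(-93 + 0) = 131*(-93) = -12183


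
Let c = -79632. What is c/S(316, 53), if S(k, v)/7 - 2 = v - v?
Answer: -5688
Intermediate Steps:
S(k, v) = 14 (S(k, v) = 14 + 7*(v - v) = 14 + 7*0 = 14 + 0 = 14)
c/S(316, 53) = -79632/14 = -79632*1/14 = -5688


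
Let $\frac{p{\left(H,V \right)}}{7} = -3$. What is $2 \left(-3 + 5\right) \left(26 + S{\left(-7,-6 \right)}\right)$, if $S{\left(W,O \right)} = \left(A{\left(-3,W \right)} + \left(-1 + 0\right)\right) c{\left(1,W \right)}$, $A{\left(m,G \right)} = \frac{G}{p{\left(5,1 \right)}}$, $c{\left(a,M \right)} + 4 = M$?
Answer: $\frac{400}{3} \approx 133.33$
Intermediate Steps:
$p{\left(H,V \right)} = -21$ ($p{\left(H,V \right)} = 7 \left(-3\right) = -21$)
$c{\left(a,M \right)} = -4 + M$
$A{\left(m,G \right)} = - \frac{G}{21}$ ($A{\left(m,G \right)} = \frac{G}{-21} = G \left(- \frac{1}{21}\right) = - \frac{G}{21}$)
$S{\left(W,O \right)} = \left(-1 - \frac{W}{21}\right) \left(-4 + W\right)$ ($S{\left(W,O \right)} = \left(- \frac{W}{21} + \left(-1 + 0\right)\right) \left(-4 + W\right) = \left(- \frac{W}{21} - 1\right) \left(-4 + W\right) = \left(-1 - \frac{W}{21}\right) \left(-4 + W\right)$)
$2 \left(-3 + 5\right) \left(26 + S{\left(-7,-6 \right)}\right) = 2 \left(-3 + 5\right) \left(26 + \frac{\left(-21 - -7\right) \left(-4 - 7\right)}{21}\right) = 2 \cdot 2 \left(26 + \frac{1}{21} \left(-21 + 7\right) \left(-11\right)\right) = 4 \left(26 + \frac{1}{21} \left(-14\right) \left(-11\right)\right) = 4 \left(26 + \frac{22}{3}\right) = 4 \cdot \frac{100}{3} = \frac{400}{3}$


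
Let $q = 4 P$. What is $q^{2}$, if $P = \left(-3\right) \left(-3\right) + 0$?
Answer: $1296$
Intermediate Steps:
$P = 9$ ($P = 9 + 0 = 9$)
$q = 36$ ($q = 4 \cdot 9 = 36$)
$q^{2} = 36^{2} = 1296$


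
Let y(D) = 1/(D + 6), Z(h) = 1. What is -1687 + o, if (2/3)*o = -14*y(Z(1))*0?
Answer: -1687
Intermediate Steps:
y(D) = 1/(6 + D)
o = 0 (o = 3*(-14/(6 + 1)*0)/2 = 3*(-14/7*0)/2 = 3*(-14*⅐*0)/2 = 3*(-2*0)/2 = (3/2)*0 = 0)
-1687 + o = -1687 + 0 = -1687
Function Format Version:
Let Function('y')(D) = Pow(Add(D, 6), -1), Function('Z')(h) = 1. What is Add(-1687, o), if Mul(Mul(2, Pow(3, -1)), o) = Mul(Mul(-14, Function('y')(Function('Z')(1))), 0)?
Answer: -1687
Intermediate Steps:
Function('y')(D) = Pow(Add(6, D), -1)
o = 0 (o = Mul(Rational(3, 2), Mul(Mul(-14, Pow(Add(6, 1), -1)), 0)) = Mul(Rational(3, 2), Mul(Mul(-14, Pow(7, -1)), 0)) = Mul(Rational(3, 2), Mul(Mul(-14, Rational(1, 7)), 0)) = Mul(Rational(3, 2), Mul(-2, 0)) = Mul(Rational(3, 2), 0) = 0)
Add(-1687, o) = Add(-1687, 0) = -1687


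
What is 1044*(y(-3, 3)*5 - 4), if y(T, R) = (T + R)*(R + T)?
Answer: -4176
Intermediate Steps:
y(T, R) = (R + T)² (y(T, R) = (R + T)*(R + T) = (R + T)²)
1044*(y(-3, 3)*5 - 4) = 1044*((3 - 3)²*5 - 4) = 1044*(0²*5 - 4) = 1044*(0*5 - 4) = 1044*(0 - 4) = 1044*(-4) = -4176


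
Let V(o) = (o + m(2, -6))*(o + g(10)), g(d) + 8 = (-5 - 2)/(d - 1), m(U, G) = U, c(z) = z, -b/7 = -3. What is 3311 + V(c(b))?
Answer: 32329/9 ≈ 3592.1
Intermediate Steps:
b = 21 (b = -7*(-3) = 21)
g(d) = -8 - 7/(-1 + d) (g(d) = -8 + (-5 - 2)/(d - 1) = -8 - 7/(-1 + d))
V(o) = (2 + o)*(-79/9 + o) (V(o) = (o + 2)*(o + (1 - 8*10)/(-1 + 10)) = (2 + o)*(o + (1 - 80)/9) = (2 + o)*(o + (⅑)*(-79)) = (2 + o)*(o - 79/9) = (2 + o)*(-79/9 + o))
3311 + V(c(b)) = 3311 + (-158/9 + 21² - 61/9*21) = 3311 + (-158/9 + 441 - 427/3) = 3311 + 2530/9 = 32329/9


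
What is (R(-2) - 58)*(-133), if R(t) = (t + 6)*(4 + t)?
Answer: 6650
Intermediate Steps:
R(t) = (4 + t)*(6 + t) (R(t) = (6 + t)*(4 + t) = (4 + t)*(6 + t))
(R(-2) - 58)*(-133) = ((24 + (-2)**2 + 10*(-2)) - 58)*(-133) = ((24 + 4 - 20) - 58)*(-133) = (8 - 58)*(-133) = -50*(-133) = 6650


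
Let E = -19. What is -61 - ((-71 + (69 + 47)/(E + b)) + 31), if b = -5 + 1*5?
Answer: -283/19 ≈ -14.895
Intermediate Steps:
b = 0 (b = -5 + 5 = 0)
-61 - ((-71 + (69 + 47)/(E + b)) + 31) = -61 - ((-71 + (69 + 47)/(-19 + 0)) + 31) = -61 - ((-71 + 116/(-19)) + 31) = -61 - ((-71 + 116*(-1/19)) + 31) = -61 - ((-71 - 116/19) + 31) = -61 - (-1465/19 + 31) = -61 - 1*(-876/19) = -61 + 876/19 = -283/19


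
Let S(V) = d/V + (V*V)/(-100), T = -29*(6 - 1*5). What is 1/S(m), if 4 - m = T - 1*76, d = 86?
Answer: -10900/1286429 ≈ -0.0084731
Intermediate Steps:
T = -29 (T = -29*(6 - 5) = -29*1 = -29)
m = 109 (m = 4 - (-29 - 1*76) = 4 - (-29 - 76) = 4 - 1*(-105) = 4 + 105 = 109)
S(V) = 86/V - V²/100 (S(V) = 86/V + (V*V)/(-100) = 86/V + V²*(-1/100) = 86/V - V²/100)
1/S(m) = 1/((1/100)*(8600 - 1*109³)/109) = 1/((1/100)*(1/109)*(8600 - 1*1295029)) = 1/((1/100)*(1/109)*(8600 - 1295029)) = 1/((1/100)*(1/109)*(-1286429)) = 1/(-1286429/10900) = -10900/1286429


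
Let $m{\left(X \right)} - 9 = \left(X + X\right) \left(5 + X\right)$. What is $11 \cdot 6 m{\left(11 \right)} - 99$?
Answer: $23727$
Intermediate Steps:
$m{\left(X \right)} = 9 + 2 X \left(5 + X\right)$ ($m{\left(X \right)} = 9 + \left(X + X\right) \left(5 + X\right) = 9 + 2 X \left(5 + X\right)$)
$11 \cdot 6 m{\left(11 \right)} - 99 = 11 \cdot 6 \left(9 + 2 \cdot 11^{2} + 10 \cdot 11\right) - 99 = 66 \left(9 + 2 \cdot 121 + 110\right) - 99 = 66 \left(9 + 242 + 110\right) - 99 = 66 \cdot 361 - 99 = 23826 - 99 = 23727$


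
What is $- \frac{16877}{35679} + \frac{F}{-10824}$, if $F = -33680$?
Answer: $\frac{6065429}{2298747} \approx 2.6386$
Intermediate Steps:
$- \frac{16877}{35679} + \frac{F}{-10824} = - \frac{16877}{35679} - \frac{33680}{-10824} = \left(-16877\right) \frac{1}{35679} - - \frac{4210}{1353} = - \frac{2411}{5097} + \frac{4210}{1353} = \frac{6065429}{2298747}$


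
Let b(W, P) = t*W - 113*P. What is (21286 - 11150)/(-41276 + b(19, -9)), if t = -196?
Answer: -56/243 ≈ -0.23045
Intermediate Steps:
b(W, P) = -196*W - 113*P
(21286 - 11150)/(-41276 + b(19, -9)) = (21286 - 11150)/(-41276 + (-196*19 - 113*(-9))) = 10136/(-41276 + (-3724 + 1017)) = 10136/(-41276 - 2707) = 10136/(-43983) = 10136*(-1/43983) = -56/243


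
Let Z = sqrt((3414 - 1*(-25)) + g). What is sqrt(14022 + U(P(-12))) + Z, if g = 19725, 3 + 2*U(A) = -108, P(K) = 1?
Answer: sqrt(55866)/2 + 2*sqrt(5791) ≈ 270.38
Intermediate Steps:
U(A) = -111/2 (U(A) = -3/2 + (1/2)*(-108) = -3/2 - 54 = -111/2)
Z = 2*sqrt(5791) (Z = sqrt((3414 - 1*(-25)) + 19725) = sqrt((3414 + 25) + 19725) = sqrt(3439 + 19725) = sqrt(23164) = 2*sqrt(5791) ≈ 152.20)
sqrt(14022 + U(P(-12))) + Z = sqrt(14022 - 111/2) + 2*sqrt(5791) = sqrt(27933/2) + 2*sqrt(5791) = sqrt(55866)/2 + 2*sqrt(5791)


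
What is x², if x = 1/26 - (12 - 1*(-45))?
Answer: 2193361/676 ≈ 3244.6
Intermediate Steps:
x = -1481/26 (x = 1/26 - (12 + 45) = 1/26 - 1*57 = 1/26 - 57 = -1481/26 ≈ -56.962)
x² = (-1481/26)² = 2193361/676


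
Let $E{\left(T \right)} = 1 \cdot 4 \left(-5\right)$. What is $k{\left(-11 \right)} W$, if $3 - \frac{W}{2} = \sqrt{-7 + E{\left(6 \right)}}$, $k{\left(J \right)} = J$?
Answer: $-66 + 66 i \sqrt{3} \approx -66.0 + 114.32 i$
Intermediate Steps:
$E{\left(T \right)} = -20$ ($E{\left(T \right)} = 4 \left(-5\right) = -20$)
$W = 6 - 6 i \sqrt{3}$ ($W = 6 - 2 \sqrt{-7 - 20} = 6 - 2 \sqrt{-27} = 6 - 2 \cdot 3 i \sqrt{3} = 6 - 6 i \sqrt{3} \approx 6.0 - 10.392 i$)
$k{\left(-11 \right)} W = - 11 \left(6 - 6 i \sqrt{3}\right) = -66 + 66 i \sqrt{3}$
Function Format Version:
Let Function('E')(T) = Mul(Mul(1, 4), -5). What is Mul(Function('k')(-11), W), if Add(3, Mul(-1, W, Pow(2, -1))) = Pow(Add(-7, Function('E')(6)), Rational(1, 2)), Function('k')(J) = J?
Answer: Add(-66, Mul(66, I, Pow(3, Rational(1, 2)))) ≈ Add(-66.000, Mul(114.32, I))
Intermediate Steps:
Function('E')(T) = -20 (Function('E')(T) = Mul(4, -5) = -20)
W = Add(6, Mul(-6, I, Pow(3, Rational(1, 2)))) (W = Add(6, Mul(-2, Pow(Add(-7, -20), Rational(1, 2)))) = Add(6, Mul(-2, Pow(-27, Rational(1, 2)))) = Add(6, Mul(-2, Mul(3, I, Pow(3, Rational(1, 2))))) = Add(6, Mul(-6, I, Pow(3, Rational(1, 2)))) ≈ Add(6.0000, Mul(-10.392, I)))
Mul(Function('k')(-11), W) = Mul(-11, Add(6, Mul(-6, I, Pow(3, Rational(1, 2))))) = Add(-66, Mul(66, I, Pow(3, Rational(1, 2))))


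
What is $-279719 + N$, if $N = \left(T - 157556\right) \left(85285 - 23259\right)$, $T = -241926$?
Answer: $-24778550251$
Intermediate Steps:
$N = -24778270532$ ($N = \left(-241926 - 157556\right) \left(85285 - 23259\right) = \left(-399482\right) 62026 = -24778270532$)
$-279719 + N = -279719 - 24778270532 = -24778550251$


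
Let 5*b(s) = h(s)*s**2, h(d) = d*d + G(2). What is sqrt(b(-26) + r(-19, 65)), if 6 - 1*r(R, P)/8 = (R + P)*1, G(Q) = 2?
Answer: 2*sqrt(570910)/5 ≈ 302.23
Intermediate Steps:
r(R, P) = 48 - 8*P - 8*R (r(R, P) = 48 - 8*(R + P) = 48 - 8*(P + R) = 48 + (-8*P - 8*R) = 48 - 8*P - 8*R)
h(d) = 2 + d**2 (h(d) = d*d + 2 = d**2 + 2 = 2 + d**2)
b(s) = s**2*(2 + s**2)/5 (b(s) = ((2 + s**2)*s**2)/5 = (s**2*(2 + s**2))/5 = s**2*(2 + s**2)/5)
sqrt(b(-26) + r(-19, 65)) = sqrt((1/5)*(-26)**2*(2 + (-26)**2) + (48 - 8*65 - 8*(-19))) = sqrt((1/5)*676*(2 + 676) + (48 - 520 + 152)) = sqrt((1/5)*676*678 - 320) = sqrt(458328/5 - 320) = sqrt(456728/5) = 2*sqrt(570910)/5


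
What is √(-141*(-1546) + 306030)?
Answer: 12*√3639 ≈ 723.89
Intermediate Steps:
√(-141*(-1546) + 306030) = √(217986 + 306030) = √524016 = 12*√3639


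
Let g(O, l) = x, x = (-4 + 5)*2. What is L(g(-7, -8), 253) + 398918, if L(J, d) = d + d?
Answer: 399424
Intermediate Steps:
x = 2 (x = 1*2 = 2)
g(O, l) = 2
L(J, d) = 2*d
L(g(-7, -8), 253) + 398918 = 2*253 + 398918 = 506 + 398918 = 399424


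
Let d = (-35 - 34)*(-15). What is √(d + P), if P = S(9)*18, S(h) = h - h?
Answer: 3*√115 ≈ 32.171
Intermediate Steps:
S(h) = 0
P = 0 (P = 0*18 = 0)
d = 1035 (d = -69*(-15) = 1035)
√(d + P) = √(1035 + 0) = √1035 = 3*√115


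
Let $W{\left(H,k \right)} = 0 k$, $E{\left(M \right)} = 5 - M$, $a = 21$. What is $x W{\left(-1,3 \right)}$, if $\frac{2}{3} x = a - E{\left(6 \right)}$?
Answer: $0$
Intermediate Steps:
$W{\left(H,k \right)} = 0$
$x = 33$ ($x = \frac{3 \left(21 - \left(5 - 6\right)\right)}{2} = \frac{3 \left(21 - -1\right)}{2} = \frac{3 \left(21 + 1\right)}{2} = \frac{3}{2} \cdot 22 = 33$)
$x W{\left(-1,3 \right)} = 33 \cdot 0 = 0$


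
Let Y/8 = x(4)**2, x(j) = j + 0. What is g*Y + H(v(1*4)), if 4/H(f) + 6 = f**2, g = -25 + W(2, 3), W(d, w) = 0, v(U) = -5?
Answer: -60796/19 ≈ -3199.8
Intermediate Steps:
x(j) = j
Y = 128 (Y = 8*4**2 = 8*16 = 128)
g = -25 (g = -25 + 0 = -25)
H(f) = 4/(-6 + f**2)
g*Y + H(v(1*4)) = -25*128 + 4/(-6 + (-5)**2) = -3200 + 4/(-6 + 25) = -3200 + 4/19 = -60796/19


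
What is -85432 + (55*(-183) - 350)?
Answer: -95847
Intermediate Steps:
-85432 + (55*(-183) - 350) = -85432 + (-10065 - 350) = -85432 - 10415 = -95847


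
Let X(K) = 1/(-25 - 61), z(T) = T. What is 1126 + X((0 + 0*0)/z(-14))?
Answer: 96835/86 ≈ 1126.0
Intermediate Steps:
X(K) = -1/86 (X(K) = 1/(-86) = -1/86)
1126 + X((0 + 0*0)/z(-14)) = 1126 - 1/86 = 96835/86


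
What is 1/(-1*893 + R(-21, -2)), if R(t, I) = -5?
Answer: -1/898 ≈ -0.0011136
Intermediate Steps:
1/(-1*893 + R(-21, -2)) = 1/(-1*893 - 5) = 1/(-893 - 5) = 1/(-898) = -1/898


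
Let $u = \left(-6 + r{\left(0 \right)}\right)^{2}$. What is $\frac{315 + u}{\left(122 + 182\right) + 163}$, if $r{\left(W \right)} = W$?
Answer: $\frac{351}{467} \approx 0.75161$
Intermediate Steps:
$u = 36$ ($u = \left(-6 + 0\right)^{2} = \left(-6\right)^{2} = 36$)
$\frac{315 + u}{\left(122 + 182\right) + 163} = \frac{315 + 36}{\left(122 + 182\right) + 163} = \frac{1}{304 + 163} \cdot 351 = \frac{1}{467} \cdot 351 = \frac{351}{467}$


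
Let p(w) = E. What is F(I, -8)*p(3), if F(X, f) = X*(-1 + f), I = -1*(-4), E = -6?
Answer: 216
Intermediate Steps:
I = 4
p(w) = -6
F(I, -8)*p(3) = (4*(-1 - 8))*(-6) = (4*(-9))*(-6) = -36*(-6) = 216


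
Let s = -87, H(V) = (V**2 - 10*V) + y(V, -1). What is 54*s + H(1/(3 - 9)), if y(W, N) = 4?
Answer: -168923/36 ≈ -4692.3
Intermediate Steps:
H(V) = 4 + V**2 - 10*V (H(V) = (V**2 - 10*V) + 4 = 4 + V**2 - 10*V)
54*s + H(1/(3 - 9)) = 54*(-87) + (4 + (1/(3 - 9))**2 - 10/(3 - 9)) = -4698 + (4 + (1/(-6))**2 - 10/(-6)) = -4698 + (4 + (-1/6)**2 - 10*(-1/6)) = -4698 + (4 + 1/36 + 5/3) = -4698 + 205/36 = -168923/36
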